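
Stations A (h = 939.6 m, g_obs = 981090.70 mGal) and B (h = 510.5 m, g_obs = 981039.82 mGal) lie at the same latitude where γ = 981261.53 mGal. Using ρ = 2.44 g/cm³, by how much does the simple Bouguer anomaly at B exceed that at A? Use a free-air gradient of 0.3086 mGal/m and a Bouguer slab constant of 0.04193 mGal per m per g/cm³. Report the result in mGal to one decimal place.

Δg_SB(A) = 981090.70 − 981261.53 + 0.3086×939.6 − 0.04193×2.44×939.6 = 23.00 mGal
Δg_SB(B) = 981039.82 − 981261.53 + 0.3086×510.5 − 0.04193×2.44×510.5 = -116.40 mGal
Difference = -116.40 − (23.00) = -139.40 mGal

-139.4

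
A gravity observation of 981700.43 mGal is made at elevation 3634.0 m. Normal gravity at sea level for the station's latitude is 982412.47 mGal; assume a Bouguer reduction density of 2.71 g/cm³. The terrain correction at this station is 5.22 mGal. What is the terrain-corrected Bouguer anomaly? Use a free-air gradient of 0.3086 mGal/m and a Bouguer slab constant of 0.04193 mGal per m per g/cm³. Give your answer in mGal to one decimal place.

Free-air correction = 0.3086 × 3634.0 = 1121.45 mGal
Free-air anomaly = 981700.43 − 982412.47 + (1121.45) = 409.41 mGal
Bouguer slab correction = 0.04193 × 2.71 × 3634.0 = 412.93 mGal
Simple Bouguer anomaly = 409.41 − (412.93) = -3.52 mGal
Complete Bouguer anomaly = -3.52 + 5.22 = 1.70 mGal

1.7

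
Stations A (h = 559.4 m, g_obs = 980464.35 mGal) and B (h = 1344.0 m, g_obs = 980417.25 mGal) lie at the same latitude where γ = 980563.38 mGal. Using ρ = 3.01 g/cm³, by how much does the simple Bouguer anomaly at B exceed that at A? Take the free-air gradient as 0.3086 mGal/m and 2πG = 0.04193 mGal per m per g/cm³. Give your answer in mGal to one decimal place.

Δg_SB(A) = 980464.35 − 980563.38 + 0.3086×559.4 − 0.04193×3.01×559.4 = 3.00 mGal
Δg_SB(B) = 980417.25 − 980563.38 + 0.3086×1344.0 − 0.04193×3.01×1344.0 = 99.00 mGal
Difference = 99.00 − (3.00) = 96.00 mGal

96.0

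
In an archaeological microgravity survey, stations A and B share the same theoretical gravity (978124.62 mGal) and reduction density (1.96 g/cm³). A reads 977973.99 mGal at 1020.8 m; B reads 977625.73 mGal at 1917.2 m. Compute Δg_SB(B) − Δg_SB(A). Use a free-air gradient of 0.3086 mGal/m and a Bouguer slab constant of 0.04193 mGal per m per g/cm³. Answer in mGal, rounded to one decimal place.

Δg_SB(A) = 977973.99 − 978124.62 + 0.3086×1020.8 − 0.04193×1.96×1020.8 = 80.50 mGal
Δg_SB(B) = 977625.73 − 978124.62 + 0.3086×1917.2 − 0.04193×1.96×1917.2 = -64.80 mGal
Difference = -64.80 − (80.50) = -145.30 mGal

-145.3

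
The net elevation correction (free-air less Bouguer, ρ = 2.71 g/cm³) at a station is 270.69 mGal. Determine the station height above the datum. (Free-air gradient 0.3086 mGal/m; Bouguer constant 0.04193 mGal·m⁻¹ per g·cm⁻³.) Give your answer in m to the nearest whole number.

1388

Combined gradient = 0.3086 − 0.04193 × 2.71 = 0.1949697 mGal/m
h = 270.69 / 0.1949697 = 1388.37 m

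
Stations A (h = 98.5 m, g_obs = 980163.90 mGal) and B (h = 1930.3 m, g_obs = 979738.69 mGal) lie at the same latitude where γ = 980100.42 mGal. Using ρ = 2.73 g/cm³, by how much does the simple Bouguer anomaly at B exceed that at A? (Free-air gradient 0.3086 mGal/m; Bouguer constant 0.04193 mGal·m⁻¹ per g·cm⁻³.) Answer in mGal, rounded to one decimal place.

Δg_SB(A) = 980163.90 − 980100.42 + 0.3086×98.5 − 0.04193×2.73×98.5 = 82.60 mGal
Δg_SB(B) = 979738.69 − 980100.42 + 0.3086×1930.3 − 0.04193×2.73×1930.3 = 13.00 mGal
Difference = 13.00 − (82.60) = -69.60 mGal

-69.6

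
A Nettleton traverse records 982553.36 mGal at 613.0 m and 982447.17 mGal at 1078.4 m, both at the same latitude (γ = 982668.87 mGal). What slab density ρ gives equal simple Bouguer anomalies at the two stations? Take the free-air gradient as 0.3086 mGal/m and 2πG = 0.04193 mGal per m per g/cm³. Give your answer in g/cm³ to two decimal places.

1.92

Δg_obs = 982447.17 − 982553.36 = -106.19 mGal over Δh = 1078.4 − 613.0 = 465.4 m
Equal Bouguer anomalies ⇒ Δg_obs + (0.3086 − 0.04193ρ)·Δh = 0
0.3086 − 0.04193ρ = −Δg_obs/Δh = 0.22817
ρ = (0.3086 − 0.22817) / 0.04193 = 1.92 g/cm³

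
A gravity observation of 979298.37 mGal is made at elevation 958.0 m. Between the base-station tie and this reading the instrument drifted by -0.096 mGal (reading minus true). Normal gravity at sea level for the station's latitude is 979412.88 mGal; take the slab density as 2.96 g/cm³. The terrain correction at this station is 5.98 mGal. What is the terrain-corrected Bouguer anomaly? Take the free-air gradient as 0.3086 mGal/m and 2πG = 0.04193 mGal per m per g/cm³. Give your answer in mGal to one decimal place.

Drift-corrected reading = 979298.37 − (-0.096) = 979298.466 mGal
Free-air correction = 0.3086 × 958.0 = 295.64 mGal
Free-air anomaly = 979298.466 − 979412.88 + (295.64) = 181.226 mGal
Bouguer slab correction = 0.04193 × 2.96 × 958.0 = 118.90 mGal
Simple Bouguer anomaly = 181.226 − (118.90) = 62.326 mGal
Complete Bouguer anomaly = 62.326 + 5.98 = 68.306 mGal

68.3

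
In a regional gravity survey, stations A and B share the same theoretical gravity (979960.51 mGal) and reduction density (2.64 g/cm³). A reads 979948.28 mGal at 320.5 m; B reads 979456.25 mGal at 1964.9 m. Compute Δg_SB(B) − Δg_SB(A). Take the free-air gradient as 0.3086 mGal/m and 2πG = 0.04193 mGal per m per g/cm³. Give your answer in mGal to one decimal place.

Δg_SB(A) = 979948.28 − 979960.51 + 0.3086×320.5 − 0.04193×2.64×320.5 = 51.20 mGal
Δg_SB(B) = 979456.25 − 979960.51 + 0.3086×1964.9 − 0.04193×2.64×1964.9 = -115.40 mGal
Difference = -115.40 − (51.20) = -166.60 mGal

-166.6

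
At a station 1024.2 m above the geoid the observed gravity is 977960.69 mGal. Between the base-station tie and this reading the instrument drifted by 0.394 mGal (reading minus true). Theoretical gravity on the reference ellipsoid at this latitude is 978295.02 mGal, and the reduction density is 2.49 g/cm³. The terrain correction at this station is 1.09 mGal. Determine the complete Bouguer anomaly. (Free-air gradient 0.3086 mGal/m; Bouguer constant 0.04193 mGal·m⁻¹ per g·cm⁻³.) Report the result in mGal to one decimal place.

Drift-corrected reading = 977960.69 − (0.394) = 977960.296 mGal
Free-air correction = 0.3086 × 1024.2 = 316.07 mGal
Free-air anomaly = 977960.296 − 978295.02 + (316.07) = -18.654 mGal
Bouguer slab correction = 0.04193 × 2.49 × 1024.2 = 106.93 mGal
Simple Bouguer anomaly = -18.654 − (106.93) = -125.584 mGal
Complete Bouguer anomaly = -125.584 + 1.09 = -124.494 mGal

-124.5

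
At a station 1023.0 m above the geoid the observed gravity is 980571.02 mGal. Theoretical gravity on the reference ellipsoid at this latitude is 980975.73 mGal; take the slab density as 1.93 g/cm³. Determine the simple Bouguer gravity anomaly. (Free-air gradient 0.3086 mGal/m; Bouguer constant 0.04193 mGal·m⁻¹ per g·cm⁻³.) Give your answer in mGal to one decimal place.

-171.8

Free-air correction = 0.3086 × 1023.0 = 315.70 mGal
Free-air anomaly = 980571.02 − 980975.73 + (315.70) = -89.01 mGal
Bouguer slab correction = 0.04193 × 1.93 × 1023.0 = 82.79 mGal
Simple Bouguer anomaly = -89.01 − (82.79) = -171.80 mGal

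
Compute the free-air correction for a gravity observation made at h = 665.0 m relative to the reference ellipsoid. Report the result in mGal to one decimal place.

Free-air correction = 0.3086 × 665.0 = 205.2 mGal

205.2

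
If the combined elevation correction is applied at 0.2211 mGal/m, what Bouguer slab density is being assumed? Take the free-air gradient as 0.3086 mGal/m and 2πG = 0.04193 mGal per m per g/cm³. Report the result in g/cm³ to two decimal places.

2.09

0.2211 = 0.3086 − 0.04193 × ρ
ρ = (0.3086 − 0.2211) / 0.04193 = 2.09 g/cm³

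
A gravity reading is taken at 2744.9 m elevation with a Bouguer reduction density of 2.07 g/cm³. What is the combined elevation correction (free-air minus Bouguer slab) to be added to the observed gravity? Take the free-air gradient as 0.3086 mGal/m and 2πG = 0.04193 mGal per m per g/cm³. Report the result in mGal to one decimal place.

Combined gradient = 0.3086 − 0.04193 × 2.07 = 0.2218049 mGal/m
Combined elevation correction = 0.2218049 × 2744.9 = 608.8 mGal

608.8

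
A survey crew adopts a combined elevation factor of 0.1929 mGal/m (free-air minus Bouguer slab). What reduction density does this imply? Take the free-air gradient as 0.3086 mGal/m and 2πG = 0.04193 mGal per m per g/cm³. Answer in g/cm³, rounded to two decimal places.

2.76

0.1929 = 0.3086 − 0.04193 × ρ
ρ = (0.3086 − 0.1929) / 0.04193 = 2.76 g/cm³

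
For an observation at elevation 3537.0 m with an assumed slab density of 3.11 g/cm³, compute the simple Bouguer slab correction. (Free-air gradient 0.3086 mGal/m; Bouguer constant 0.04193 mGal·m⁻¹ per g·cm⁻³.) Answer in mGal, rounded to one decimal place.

461.2

Bouguer slab correction = 0.04193 × 3.11 × 3537.0 = 461.2 mGal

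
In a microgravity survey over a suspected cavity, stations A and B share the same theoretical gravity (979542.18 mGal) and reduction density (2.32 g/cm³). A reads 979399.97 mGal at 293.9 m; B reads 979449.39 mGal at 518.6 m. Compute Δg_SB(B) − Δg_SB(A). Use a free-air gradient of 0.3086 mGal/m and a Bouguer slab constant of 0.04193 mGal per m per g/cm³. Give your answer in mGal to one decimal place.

Δg_SB(A) = 979399.97 − 979542.18 + 0.3086×293.9 − 0.04193×2.32×293.9 = -80.10 mGal
Δg_SB(B) = 979449.39 − 979542.18 + 0.3086×518.6 − 0.04193×2.32×518.6 = 16.80 mGal
Difference = 16.80 − (-80.10) = 96.90 mGal

96.9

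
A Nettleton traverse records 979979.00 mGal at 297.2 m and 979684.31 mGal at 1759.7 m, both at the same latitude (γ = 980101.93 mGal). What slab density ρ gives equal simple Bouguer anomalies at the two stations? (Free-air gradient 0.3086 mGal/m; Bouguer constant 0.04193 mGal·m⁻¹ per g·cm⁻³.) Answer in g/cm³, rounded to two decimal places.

2.55

Δg_obs = 979684.31 − 979979.00 = -294.69 mGal over Δh = 1759.7 − 297.2 = 1462.5 m
Equal Bouguer anomalies ⇒ Δg_obs + (0.3086 − 0.04193ρ)·Δh = 0
0.3086 − 0.04193ρ = −Δg_obs/Δh = 0.20150
ρ = (0.3086 − 0.20150) / 0.04193 = 2.55 g/cm³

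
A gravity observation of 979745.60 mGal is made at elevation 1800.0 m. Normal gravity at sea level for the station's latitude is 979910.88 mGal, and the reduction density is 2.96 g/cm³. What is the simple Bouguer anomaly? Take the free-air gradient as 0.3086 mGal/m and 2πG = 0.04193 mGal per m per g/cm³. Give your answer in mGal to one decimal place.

Free-air correction = 0.3086 × 1800.0 = 555.48 mGal
Free-air anomaly = 979745.60 − 979910.88 + (555.48) = 390.20 mGal
Bouguer slab correction = 0.04193 × 2.96 × 1800.0 = 223.40 mGal
Simple Bouguer anomaly = 390.20 − (223.40) = 166.80 mGal

166.8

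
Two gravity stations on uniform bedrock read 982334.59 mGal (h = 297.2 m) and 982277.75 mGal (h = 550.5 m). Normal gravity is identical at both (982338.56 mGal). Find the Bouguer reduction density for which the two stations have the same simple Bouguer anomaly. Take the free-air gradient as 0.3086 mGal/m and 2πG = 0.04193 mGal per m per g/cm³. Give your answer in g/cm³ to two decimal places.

2.01

Δg_obs = 982277.75 − 982334.59 = -56.84 mGal over Δh = 550.5 − 297.2 = 253.3 m
Equal Bouguer anomalies ⇒ Δg_obs + (0.3086 − 0.04193ρ)·Δh = 0
0.3086 − 0.04193ρ = −Δg_obs/Δh = 0.22440
ρ = (0.3086 − 0.22440) / 0.04193 = 2.01 g/cm³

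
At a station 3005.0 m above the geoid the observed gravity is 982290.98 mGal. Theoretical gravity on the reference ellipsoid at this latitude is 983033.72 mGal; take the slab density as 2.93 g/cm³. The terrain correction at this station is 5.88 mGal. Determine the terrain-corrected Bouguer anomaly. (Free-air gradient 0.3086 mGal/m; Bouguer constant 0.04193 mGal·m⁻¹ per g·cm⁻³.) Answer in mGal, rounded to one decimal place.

-178.7

Free-air correction = 0.3086 × 3005.0 = 927.34 mGal
Free-air anomaly = 982290.98 − 983033.72 + (927.34) = 184.60 mGal
Bouguer slab correction = 0.04193 × 2.93 × 3005.0 = 369.18 mGal
Simple Bouguer anomaly = 184.60 − (369.18) = -184.58 mGal
Complete Bouguer anomaly = -184.58 + 5.88 = -178.70 mGal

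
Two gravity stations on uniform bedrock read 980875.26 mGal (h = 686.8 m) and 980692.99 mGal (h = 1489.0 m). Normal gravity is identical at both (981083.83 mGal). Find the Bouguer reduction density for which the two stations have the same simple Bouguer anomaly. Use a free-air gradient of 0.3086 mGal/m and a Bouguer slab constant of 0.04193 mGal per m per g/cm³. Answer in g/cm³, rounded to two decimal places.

1.94

Δg_obs = 980692.99 − 980875.26 = -182.27 mGal over Δh = 1489.0 − 686.8 = 802.2 m
Equal Bouguer anomalies ⇒ Δg_obs + (0.3086 − 0.04193ρ)·Δh = 0
0.3086 − 0.04193ρ = −Δg_obs/Δh = 0.22721
ρ = (0.3086 − 0.22721) / 0.04193 = 1.94 g/cm³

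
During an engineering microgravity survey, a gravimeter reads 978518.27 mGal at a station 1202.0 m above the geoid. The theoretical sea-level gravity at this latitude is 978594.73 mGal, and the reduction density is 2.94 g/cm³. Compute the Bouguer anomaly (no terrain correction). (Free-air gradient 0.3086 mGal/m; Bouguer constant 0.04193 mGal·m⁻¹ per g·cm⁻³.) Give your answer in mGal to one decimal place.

146.3

Free-air correction = 0.3086 × 1202.0 = 370.94 mGal
Free-air anomaly = 978518.27 − 978594.73 + (370.94) = 294.48 mGal
Bouguer slab correction = 0.04193 × 2.94 × 1202.0 = 148.18 mGal
Simple Bouguer anomaly = 294.48 − (148.18) = 146.30 mGal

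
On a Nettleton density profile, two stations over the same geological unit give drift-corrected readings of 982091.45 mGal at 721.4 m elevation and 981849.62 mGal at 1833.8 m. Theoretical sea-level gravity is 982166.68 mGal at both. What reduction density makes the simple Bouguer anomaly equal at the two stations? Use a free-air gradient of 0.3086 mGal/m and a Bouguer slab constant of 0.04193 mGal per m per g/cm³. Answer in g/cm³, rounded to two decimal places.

2.18

Δg_obs = 981849.62 − 982091.45 = -241.83 mGal over Δh = 1833.8 − 721.4 = 1112.4 m
Equal Bouguer anomalies ⇒ Δg_obs + (0.3086 − 0.04193ρ)·Δh = 0
0.3086 − 0.04193ρ = −Δg_obs/Δh = 0.21739
ρ = (0.3086 − 0.21739) / 0.04193 = 2.18 g/cm³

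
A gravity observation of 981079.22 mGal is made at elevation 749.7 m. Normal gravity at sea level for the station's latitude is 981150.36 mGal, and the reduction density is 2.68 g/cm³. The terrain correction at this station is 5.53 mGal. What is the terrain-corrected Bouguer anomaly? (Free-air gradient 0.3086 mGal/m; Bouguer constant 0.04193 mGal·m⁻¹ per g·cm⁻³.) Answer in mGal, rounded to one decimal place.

81.5

Free-air correction = 0.3086 × 749.7 = 231.36 mGal
Free-air anomaly = 981079.22 − 981150.36 + (231.36) = 160.22 mGal
Bouguer slab correction = 0.04193 × 2.68 × 749.7 = 84.25 mGal
Simple Bouguer anomaly = 160.22 − (84.25) = 75.97 mGal
Complete Bouguer anomaly = 75.97 + 5.53 = 81.50 mGal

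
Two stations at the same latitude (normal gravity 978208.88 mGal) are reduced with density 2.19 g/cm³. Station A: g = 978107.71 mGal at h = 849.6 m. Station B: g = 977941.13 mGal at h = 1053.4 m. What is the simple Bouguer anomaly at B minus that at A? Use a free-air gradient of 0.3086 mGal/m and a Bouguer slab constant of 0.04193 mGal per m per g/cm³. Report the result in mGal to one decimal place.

Δg_SB(A) = 978107.71 − 978208.88 + 0.3086×849.6 − 0.04193×2.19×849.6 = 83.00 mGal
Δg_SB(B) = 977941.13 − 978208.88 + 0.3086×1053.4 − 0.04193×2.19×1053.4 = -39.40 mGal
Difference = -39.40 − (83.00) = -122.40 mGal

-122.4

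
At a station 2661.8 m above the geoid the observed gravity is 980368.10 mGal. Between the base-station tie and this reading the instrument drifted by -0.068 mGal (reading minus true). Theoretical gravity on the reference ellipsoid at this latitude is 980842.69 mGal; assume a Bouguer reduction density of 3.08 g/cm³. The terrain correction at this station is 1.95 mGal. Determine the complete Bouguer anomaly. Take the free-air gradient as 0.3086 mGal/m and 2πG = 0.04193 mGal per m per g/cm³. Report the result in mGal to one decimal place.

Drift-corrected reading = 980368.10 − (-0.068) = 980368.168 mGal
Free-air correction = 0.3086 × 2661.8 = 821.43 mGal
Free-air anomaly = 980368.168 − 980842.69 + (821.43) = 346.908 mGal
Bouguer slab correction = 0.04193 × 3.08 × 2661.8 = 343.76 mGal
Simple Bouguer anomaly = 346.908 − (343.76) = 3.148 mGal
Complete Bouguer anomaly = 3.148 + 1.95 = 5.098 mGal

5.1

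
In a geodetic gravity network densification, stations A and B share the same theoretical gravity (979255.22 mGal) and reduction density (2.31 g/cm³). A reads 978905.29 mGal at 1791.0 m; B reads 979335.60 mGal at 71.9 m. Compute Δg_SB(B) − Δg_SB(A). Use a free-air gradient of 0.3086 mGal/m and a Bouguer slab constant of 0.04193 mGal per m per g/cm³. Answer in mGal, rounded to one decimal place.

Δg_SB(A) = 978905.29 − 979255.22 + 0.3086×1791.0 − 0.04193×2.31×1791.0 = 29.30 mGal
Δg_SB(B) = 979335.60 − 979255.22 + 0.3086×71.9 − 0.04193×2.31×71.9 = 95.60 mGal
Difference = 95.60 − (29.30) = 66.30 mGal

66.3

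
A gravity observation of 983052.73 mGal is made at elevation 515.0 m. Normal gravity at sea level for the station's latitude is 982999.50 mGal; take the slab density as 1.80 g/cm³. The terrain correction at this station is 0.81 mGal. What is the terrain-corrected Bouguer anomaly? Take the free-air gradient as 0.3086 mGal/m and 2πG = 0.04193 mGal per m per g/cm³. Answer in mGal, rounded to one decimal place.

Free-air correction = 0.3086 × 515.0 = 158.93 mGal
Free-air anomaly = 983052.73 − 982999.50 + (158.93) = 212.16 mGal
Bouguer slab correction = 0.04193 × 1.80 × 515.0 = 38.87 mGal
Simple Bouguer anomaly = 212.16 − (38.87) = 173.29 mGal
Complete Bouguer anomaly = 173.29 + 0.81 = 174.10 mGal

174.1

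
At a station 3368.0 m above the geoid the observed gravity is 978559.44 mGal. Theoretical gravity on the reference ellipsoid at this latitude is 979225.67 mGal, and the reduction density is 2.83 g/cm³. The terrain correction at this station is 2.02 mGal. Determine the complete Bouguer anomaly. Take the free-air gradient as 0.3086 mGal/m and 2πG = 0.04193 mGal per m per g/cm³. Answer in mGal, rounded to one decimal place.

-24.5

Free-air correction = 0.3086 × 3368.0 = 1039.36 mGal
Free-air anomaly = 978559.44 − 979225.67 + (1039.36) = 373.13 mGal
Bouguer slab correction = 0.04193 × 2.83 × 3368.0 = 399.65 mGal
Simple Bouguer anomaly = 373.13 − (399.65) = -26.52 mGal
Complete Bouguer anomaly = -26.52 + 2.02 = -24.50 mGal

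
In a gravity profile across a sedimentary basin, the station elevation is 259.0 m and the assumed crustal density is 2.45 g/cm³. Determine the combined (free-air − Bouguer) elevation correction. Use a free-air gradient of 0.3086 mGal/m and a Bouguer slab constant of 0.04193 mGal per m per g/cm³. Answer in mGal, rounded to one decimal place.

53.3

Combined gradient = 0.3086 − 0.04193 × 2.45 = 0.2058715 mGal/m
Combined elevation correction = 0.2058715 × 259.0 = 53.3 mGal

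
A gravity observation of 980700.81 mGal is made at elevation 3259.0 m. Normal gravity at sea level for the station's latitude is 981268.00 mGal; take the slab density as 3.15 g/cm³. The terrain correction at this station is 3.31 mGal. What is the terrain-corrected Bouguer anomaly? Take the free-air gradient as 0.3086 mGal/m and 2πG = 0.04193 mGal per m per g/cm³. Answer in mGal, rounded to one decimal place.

Free-air correction = 0.3086 × 3259.0 = 1005.73 mGal
Free-air anomaly = 980700.81 − 981268.00 + (1005.73) = 438.54 mGal
Bouguer slab correction = 0.04193 × 3.15 × 3259.0 = 430.45 mGal
Simple Bouguer anomaly = 438.54 − (430.45) = 8.09 mGal
Complete Bouguer anomaly = 8.09 + 3.31 = 11.40 mGal

11.4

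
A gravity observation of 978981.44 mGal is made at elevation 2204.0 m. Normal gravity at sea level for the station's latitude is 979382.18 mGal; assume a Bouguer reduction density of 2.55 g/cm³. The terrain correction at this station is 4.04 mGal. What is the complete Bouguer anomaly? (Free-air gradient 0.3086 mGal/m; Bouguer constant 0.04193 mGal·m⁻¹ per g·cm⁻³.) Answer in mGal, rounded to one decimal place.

47.8

Free-air correction = 0.3086 × 2204.0 = 680.15 mGal
Free-air anomaly = 978981.44 − 979382.18 + (680.15) = 279.41 mGal
Bouguer slab correction = 0.04193 × 2.55 × 2204.0 = 235.65 mGal
Simple Bouguer anomaly = 279.41 − (235.65) = 43.76 mGal
Complete Bouguer anomaly = 43.76 + 4.04 = 47.80 mGal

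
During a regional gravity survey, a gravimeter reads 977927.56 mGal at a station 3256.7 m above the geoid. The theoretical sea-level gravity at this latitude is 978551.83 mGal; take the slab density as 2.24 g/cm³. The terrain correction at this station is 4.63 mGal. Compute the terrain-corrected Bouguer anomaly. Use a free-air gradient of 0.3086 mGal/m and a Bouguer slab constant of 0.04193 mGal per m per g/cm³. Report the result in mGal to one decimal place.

Free-air correction = 0.3086 × 3256.7 = 1005.02 mGal
Free-air anomaly = 977927.56 − 978551.83 + (1005.02) = 380.75 mGal
Bouguer slab correction = 0.04193 × 2.24 × 3256.7 = 305.88 mGal
Simple Bouguer anomaly = 380.75 − (305.88) = 74.87 mGal
Complete Bouguer anomaly = 74.87 + 4.63 = 79.50 mGal

79.5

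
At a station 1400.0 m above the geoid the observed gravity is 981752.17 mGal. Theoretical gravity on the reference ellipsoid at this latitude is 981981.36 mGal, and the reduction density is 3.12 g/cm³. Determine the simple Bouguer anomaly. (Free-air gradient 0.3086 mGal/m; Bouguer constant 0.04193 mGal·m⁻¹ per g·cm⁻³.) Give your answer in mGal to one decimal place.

19.7

Free-air correction = 0.3086 × 1400.0 = 432.04 mGal
Free-air anomaly = 981752.17 − 981981.36 + (432.04) = 202.85 mGal
Bouguer slab correction = 0.04193 × 3.12 × 1400.0 = 183.15 mGal
Simple Bouguer anomaly = 202.85 − (183.15) = 19.70 mGal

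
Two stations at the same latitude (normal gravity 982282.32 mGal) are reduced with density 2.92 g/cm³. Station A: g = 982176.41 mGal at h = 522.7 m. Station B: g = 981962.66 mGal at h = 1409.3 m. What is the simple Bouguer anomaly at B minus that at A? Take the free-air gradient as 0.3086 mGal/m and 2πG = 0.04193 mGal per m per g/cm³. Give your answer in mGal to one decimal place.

Δg_SB(A) = 982176.41 − 982282.32 + 0.3086×522.7 − 0.04193×2.92×522.7 = -8.60 mGal
Δg_SB(B) = 981962.66 − 982282.32 + 0.3086×1409.3 − 0.04193×2.92×1409.3 = -57.30 mGal
Difference = -57.30 − (-8.60) = -48.70 mGal

-48.7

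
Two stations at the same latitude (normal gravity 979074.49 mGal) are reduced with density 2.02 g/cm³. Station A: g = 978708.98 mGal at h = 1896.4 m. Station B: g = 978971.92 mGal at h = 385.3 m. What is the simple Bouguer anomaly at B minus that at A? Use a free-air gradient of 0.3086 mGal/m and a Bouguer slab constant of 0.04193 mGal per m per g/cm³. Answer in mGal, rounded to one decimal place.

Δg_SB(A) = 978708.98 − 979074.49 + 0.3086×1896.4 − 0.04193×2.02×1896.4 = 59.10 mGal
Δg_SB(B) = 978971.92 − 979074.49 + 0.3086×385.3 − 0.04193×2.02×385.3 = -16.30 mGal
Difference = -16.30 − (59.10) = -75.40 mGal

-75.4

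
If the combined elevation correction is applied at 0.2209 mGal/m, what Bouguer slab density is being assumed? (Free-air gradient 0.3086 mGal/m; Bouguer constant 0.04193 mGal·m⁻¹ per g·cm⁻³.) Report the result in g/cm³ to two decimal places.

0.2209 = 0.3086 − 0.04193 × ρ
ρ = (0.3086 − 0.2209) / 0.04193 = 2.09 g/cm³

2.09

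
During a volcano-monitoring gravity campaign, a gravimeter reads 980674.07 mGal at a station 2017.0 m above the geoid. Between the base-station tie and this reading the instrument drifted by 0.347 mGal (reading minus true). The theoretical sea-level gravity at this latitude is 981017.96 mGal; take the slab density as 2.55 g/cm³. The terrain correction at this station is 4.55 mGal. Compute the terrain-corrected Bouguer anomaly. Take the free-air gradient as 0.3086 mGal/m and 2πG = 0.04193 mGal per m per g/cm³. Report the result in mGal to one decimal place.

Drift-corrected reading = 980674.07 − (0.347) = 980673.723 mGal
Free-air correction = 0.3086 × 2017.0 = 622.45 mGal
Free-air anomaly = 980673.723 − 981017.96 + (622.45) = 278.213 mGal
Bouguer slab correction = 0.04193 × 2.55 × 2017.0 = 215.66 mGal
Simple Bouguer anomaly = 278.213 − (215.66) = 62.553 mGal
Complete Bouguer anomaly = 62.553 + 4.55 = 67.103 mGal

67.1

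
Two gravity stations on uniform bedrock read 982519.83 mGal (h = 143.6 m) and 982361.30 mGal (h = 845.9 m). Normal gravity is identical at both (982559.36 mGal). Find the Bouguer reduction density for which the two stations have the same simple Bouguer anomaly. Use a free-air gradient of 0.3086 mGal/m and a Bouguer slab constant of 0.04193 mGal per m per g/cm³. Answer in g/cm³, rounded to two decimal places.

1.98

Δg_obs = 982361.30 − 982519.83 = -158.53 mGal over Δh = 845.9 − 143.6 = 702.3 m
Equal Bouguer anomalies ⇒ Δg_obs + (0.3086 − 0.04193ρ)·Δh = 0
0.3086 − 0.04193ρ = −Δg_obs/Δh = 0.22573
ρ = (0.3086 − 0.22573) / 0.04193 = 1.98 g/cm³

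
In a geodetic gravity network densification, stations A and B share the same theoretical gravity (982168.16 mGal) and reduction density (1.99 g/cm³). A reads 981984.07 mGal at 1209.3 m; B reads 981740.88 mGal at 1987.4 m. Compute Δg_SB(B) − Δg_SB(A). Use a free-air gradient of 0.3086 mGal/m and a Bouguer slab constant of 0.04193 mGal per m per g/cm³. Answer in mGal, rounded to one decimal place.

-68.0

Δg_SB(A) = 981984.07 − 982168.16 + 0.3086×1209.3 − 0.04193×1.99×1209.3 = 88.20 mGal
Δg_SB(B) = 981740.88 − 982168.16 + 0.3086×1987.4 − 0.04193×1.99×1987.4 = 20.20 mGal
Difference = 20.20 − (88.20) = -68.00 mGal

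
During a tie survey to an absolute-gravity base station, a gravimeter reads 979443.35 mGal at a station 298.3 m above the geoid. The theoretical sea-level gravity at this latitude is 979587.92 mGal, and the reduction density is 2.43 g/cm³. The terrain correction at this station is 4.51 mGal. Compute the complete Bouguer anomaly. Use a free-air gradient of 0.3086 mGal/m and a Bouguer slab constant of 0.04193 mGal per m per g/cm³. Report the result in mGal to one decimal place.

Free-air correction = 0.3086 × 298.3 = 92.06 mGal
Free-air anomaly = 979443.35 − 979587.92 + (92.06) = -52.51 mGal
Bouguer slab correction = 0.04193 × 2.43 × 298.3 = 30.39 mGal
Simple Bouguer anomaly = -52.51 − (30.39) = -82.90 mGal
Complete Bouguer anomaly = -82.90 + 4.51 = -78.39 mGal

-78.4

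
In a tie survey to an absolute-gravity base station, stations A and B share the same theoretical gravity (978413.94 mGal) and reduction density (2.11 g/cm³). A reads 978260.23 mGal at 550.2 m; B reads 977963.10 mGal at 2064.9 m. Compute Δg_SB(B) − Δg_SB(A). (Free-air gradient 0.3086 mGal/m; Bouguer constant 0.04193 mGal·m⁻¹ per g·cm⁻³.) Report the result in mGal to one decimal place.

36.3

Δg_SB(A) = 978260.23 − 978413.94 + 0.3086×550.2 − 0.04193×2.11×550.2 = -32.60 mGal
Δg_SB(B) = 977963.10 − 978413.94 + 0.3086×2064.9 − 0.04193×2.11×2064.9 = 3.70 mGal
Difference = 3.70 − (-32.60) = 36.30 mGal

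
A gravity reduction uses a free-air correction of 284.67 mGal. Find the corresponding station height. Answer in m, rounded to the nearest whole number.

h = 284.67 / 0.3086 = 922.46 m

922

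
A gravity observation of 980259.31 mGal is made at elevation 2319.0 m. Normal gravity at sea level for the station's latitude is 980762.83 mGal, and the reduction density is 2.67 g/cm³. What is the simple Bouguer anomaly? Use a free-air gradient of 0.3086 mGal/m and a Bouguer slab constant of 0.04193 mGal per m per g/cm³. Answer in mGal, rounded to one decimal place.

-47.5

Free-air correction = 0.3086 × 2319.0 = 715.64 mGal
Free-air anomaly = 980259.31 − 980762.83 + (715.64) = 212.12 mGal
Bouguer slab correction = 0.04193 × 2.67 × 2319.0 = 259.62 mGal
Simple Bouguer anomaly = 212.12 − (259.62) = -47.50 mGal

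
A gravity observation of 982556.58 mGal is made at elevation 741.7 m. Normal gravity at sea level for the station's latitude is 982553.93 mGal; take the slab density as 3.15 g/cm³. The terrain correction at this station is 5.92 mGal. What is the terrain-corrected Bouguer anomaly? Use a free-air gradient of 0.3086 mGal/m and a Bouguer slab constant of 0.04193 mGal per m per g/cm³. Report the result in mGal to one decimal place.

139.5

Free-air correction = 0.3086 × 741.7 = 228.89 mGal
Free-air anomaly = 982556.58 − 982553.93 + (228.89) = 231.54 mGal
Bouguer slab correction = 0.04193 × 3.15 × 741.7 = 97.96 mGal
Simple Bouguer anomaly = 231.54 − (97.96) = 133.58 mGal
Complete Bouguer anomaly = 133.58 + 5.92 = 139.50 mGal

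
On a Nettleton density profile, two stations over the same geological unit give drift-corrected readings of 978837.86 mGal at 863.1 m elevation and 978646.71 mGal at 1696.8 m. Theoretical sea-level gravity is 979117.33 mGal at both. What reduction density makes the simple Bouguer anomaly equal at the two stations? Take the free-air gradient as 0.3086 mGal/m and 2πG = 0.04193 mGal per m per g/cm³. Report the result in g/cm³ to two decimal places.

1.89

Δg_obs = 978646.71 − 978837.86 = -191.15 mGal over Δh = 1696.8 − 863.1 = 833.7 m
Equal Bouguer anomalies ⇒ Δg_obs + (0.3086 − 0.04193ρ)·Δh = 0
0.3086 − 0.04193ρ = −Δg_obs/Δh = 0.22928
ρ = (0.3086 − 0.22928) / 0.04193 = 1.89 g/cm³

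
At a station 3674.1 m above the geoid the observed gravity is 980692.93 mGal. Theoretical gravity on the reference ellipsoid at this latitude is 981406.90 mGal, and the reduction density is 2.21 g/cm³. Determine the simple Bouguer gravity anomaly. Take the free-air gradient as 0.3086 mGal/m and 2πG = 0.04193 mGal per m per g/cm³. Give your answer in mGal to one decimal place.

79.4

Free-air correction = 0.3086 × 3674.1 = 1133.83 mGal
Free-air anomaly = 980692.93 − 981406.90 + (1133.83) = 419.86 mGal
Bouguer slab correction = 0.04193 × 2.21 × 3674.1 = 340.46 mGal
Simple Bouguer anomaly = 419.86 − (340.46) = 79.40 mGal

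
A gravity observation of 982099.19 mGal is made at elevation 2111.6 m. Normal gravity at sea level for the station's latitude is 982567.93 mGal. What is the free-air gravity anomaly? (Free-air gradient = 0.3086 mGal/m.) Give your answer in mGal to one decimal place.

182.9

Free-air correction = 0.3086 × 2111.6 = 651.64 mGal
Free-air anomaly = 982099.19 − 982567.93 + (651.64) = 182.90 mGal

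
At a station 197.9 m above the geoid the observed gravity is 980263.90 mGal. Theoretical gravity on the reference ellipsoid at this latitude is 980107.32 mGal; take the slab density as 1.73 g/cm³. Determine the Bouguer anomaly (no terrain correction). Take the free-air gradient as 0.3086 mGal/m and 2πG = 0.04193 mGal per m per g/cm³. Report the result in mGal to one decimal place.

203.3

Free-air correction = 0.3086 × 197.9 = 61.07 mGal
Free-air anomaly = 980263.90 − 980107.32 + (61.07) = 217.65 mGal
Bouguer slab correction = 0.04193 × 1.73 × 197.9 = 14.36 mGal
Simple Bouguer anomaly = 217.65 − (14.36) = 203.29 mGal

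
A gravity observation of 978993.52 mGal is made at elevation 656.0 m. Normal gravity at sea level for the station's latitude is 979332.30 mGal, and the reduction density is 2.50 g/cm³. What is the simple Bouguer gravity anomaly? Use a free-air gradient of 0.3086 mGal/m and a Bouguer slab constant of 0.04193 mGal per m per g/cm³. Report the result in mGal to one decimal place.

Free-air correction = 0.3086 × 656.0 = 202.44 mGal
Free-air anomaly = 978993.52 − 979332.30 + (202.44) = -136.34 mGal
Bouguer slab correction = 0.04193 × 2.50 × 656.0 = 68.77 mGal
Simple Bouguer anomaly = -136.34 − (68.77) = -205.11 mGal

-205.1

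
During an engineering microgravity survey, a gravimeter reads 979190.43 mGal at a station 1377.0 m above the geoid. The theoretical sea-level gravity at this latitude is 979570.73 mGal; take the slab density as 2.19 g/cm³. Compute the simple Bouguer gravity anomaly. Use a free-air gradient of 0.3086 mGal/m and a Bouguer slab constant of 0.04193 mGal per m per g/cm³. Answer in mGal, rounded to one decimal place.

Free-air correction = 0.3086 × 1377.0 = 424.94 mGal
Free-air anomaly = 979190.43 − 979570.73 + (424.94) = 44.64 mGal
Bouguer slab correction = 0.04193 × 2.19 × 1377.0 = 126.45 mGal
Simple Bouguer anomaly = 44.64 − (126.45) = -81.81 mGal

-81.8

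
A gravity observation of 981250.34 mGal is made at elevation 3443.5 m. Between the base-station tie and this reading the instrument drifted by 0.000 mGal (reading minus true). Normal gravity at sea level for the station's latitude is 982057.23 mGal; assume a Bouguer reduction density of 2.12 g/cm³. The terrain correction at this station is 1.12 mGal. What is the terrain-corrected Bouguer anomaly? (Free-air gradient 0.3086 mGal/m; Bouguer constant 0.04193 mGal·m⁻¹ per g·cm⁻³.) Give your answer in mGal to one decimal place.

-49.2

Drift-corrected reading = 981250.34 − (0.000) = 981250.340 mGal
Free-air correction = 0.3086 × 3443.5 = 1062.66 mGal
Free-air anomaly = 981250.340 − 982057.23 + (1062.66) = 255.770 mGal
Bouguer slab correction = 0.04193 × 2.12 × 3443.5 = 306.10 mGal
Simple Bouguer anomaly = 255.770 − (306.10) = -50.330 mGal
Complete Bouguer anomaly = -50.330 + 1.12 = -49.210 mGal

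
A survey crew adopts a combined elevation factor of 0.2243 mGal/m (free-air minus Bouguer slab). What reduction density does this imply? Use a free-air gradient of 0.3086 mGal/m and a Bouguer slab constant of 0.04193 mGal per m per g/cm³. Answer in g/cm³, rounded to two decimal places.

2.01

0.2243 = 0.3086 − 0.04193 × ρ
ρ = (0.3086 − 0.2243) / 0.04193 = 2.01 g/cm³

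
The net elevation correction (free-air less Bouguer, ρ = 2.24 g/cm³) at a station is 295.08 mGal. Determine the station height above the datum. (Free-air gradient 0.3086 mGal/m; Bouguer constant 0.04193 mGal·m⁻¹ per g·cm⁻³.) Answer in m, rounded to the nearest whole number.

Combined gradient = 0.3086 − 0.04193 × 2.24 = 0.2146768 mGal/m
h = 295.08 / 0.2146768 = 1374.53 m

1375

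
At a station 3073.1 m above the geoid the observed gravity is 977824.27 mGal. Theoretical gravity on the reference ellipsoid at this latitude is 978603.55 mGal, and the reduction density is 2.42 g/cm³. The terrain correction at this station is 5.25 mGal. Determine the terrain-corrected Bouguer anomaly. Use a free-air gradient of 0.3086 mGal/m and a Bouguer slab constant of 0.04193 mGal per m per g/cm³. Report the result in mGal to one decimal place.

-137.5

Free-air correction = 0.3086 × 3073.1 = 948.36 mGal
Free-air anomaly = 977824.27 − 978603.55 + (948.36) = 169.08 mGal
Bouguer slab correction = 0.04193 × 2.42 × 3073.1 = 311.83 mGal
Simple Bouguer anomaly = 169.08 − (311.83) = -142.75 mGal
Complete Bouguer anomaly = -142.75 + 5.25 = -137.50 mGal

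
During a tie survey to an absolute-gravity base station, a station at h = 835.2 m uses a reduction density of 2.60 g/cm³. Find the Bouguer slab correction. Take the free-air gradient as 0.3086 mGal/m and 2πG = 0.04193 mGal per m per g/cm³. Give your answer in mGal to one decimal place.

91.1

Bouguer slab correction = 0.04193 × 2.60 × 835.2 = 91.1 mGal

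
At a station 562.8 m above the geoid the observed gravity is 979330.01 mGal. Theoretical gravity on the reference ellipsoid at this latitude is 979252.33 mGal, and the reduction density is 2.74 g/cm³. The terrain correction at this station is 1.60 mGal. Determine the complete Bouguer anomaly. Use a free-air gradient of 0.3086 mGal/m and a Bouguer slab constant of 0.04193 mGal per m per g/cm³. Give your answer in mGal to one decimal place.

188.3

Free-air correction = 0.3086 × 562.8 = 173.68 mGal
Free-air anomaly = 979330.01 − 979252.33 + (173.68) = 251.36 mGal
Bouguer slab correction = 0.04193 × 2.74 × 562.8 = 64.66 mGal
Simple Bouguer anomaly = 251.36 − (64.66) = 186.70 mGal
Complete Bouguer anomaly = 186.70 + 1.60 = 188.30 mGal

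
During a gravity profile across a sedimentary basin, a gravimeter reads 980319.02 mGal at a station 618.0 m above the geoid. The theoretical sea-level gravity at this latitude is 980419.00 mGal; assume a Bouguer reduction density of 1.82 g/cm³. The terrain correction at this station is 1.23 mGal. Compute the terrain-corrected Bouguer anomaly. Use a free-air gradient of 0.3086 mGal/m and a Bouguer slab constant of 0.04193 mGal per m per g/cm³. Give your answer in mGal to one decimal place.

Free-air correction = 0.3086 × 618.0 = 190.71 mGal
Free-air anomaly = 980319.02 − 980419.00 + (190.71) = 90.73 mGal
Bouguer slab correction = 0.04193 × 1.82 × 618.0 = 47.16 mGal
Simple Bouguer anomaly = 90.73 − (47.16) = 43.57 mGal
Complete Bouguer anomaly = 43.57 + 1.23 = 44.80 mGal

44.8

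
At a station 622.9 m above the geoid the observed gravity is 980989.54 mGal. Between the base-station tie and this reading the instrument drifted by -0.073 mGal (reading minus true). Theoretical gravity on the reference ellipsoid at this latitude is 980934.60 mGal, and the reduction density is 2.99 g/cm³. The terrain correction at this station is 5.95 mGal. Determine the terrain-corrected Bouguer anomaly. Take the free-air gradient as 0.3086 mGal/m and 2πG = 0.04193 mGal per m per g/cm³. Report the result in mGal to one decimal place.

175.1

Drift-corrected reading = 980989.54 − (-0.073) = 980989.613 mGal
Free-air correction = 0.3086 × 622.9 = 192.23 mGal
Free-air anomaly = 980989.613 − 980934.60 + (192.23) = 247.243 mGal
Bouguer slab correction = 0.04193 × 2.99 × 622.9 = 78.09 mGal
Simple Bouguer anomaly = 247.243 − (78.09) = 169.153 mGal
Complete Bouguer anomaly = 169.153 + 5.95 = 175.103 mGal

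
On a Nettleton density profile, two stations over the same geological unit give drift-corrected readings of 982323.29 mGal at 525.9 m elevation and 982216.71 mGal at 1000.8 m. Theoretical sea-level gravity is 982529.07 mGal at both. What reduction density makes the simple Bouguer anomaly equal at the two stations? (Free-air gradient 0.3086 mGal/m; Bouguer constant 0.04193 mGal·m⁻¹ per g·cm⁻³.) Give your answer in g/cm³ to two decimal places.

Δg_obs = 982216.71 − 982323.29 = -106.58 mGal over Δh = 1000.8 − 525.9 = 474.9 m
Equal Bouguer anomalies ⇒ Δg_obs + (0.3086 − 0.04193ρ)·Δh = 0
0.3086 − 0.04193ρ = −Δg_obs/Δh = 0.22443
ρ = (0.3086 − 0.22443) / 0.04193 = 2.01 g/cm³

2.01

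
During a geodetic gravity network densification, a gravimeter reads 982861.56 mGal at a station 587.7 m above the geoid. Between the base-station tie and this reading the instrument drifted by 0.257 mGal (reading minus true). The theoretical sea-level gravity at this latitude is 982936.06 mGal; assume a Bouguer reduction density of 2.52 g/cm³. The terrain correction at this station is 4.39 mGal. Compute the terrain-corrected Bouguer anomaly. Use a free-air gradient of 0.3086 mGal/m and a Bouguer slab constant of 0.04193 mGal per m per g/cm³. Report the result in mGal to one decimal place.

48.9

Drift-corrected reading = 982861.56 − (0.257) = 982861.303 mGal
Free-air correction = 0.3086 × 587.7 = 181.36 mGal
Free-air anomaly = 982861.303 − 982936.06 + (181.36) = 106.603 mGal
Bouguer slab correction = 0.04193 × 2.52 × 587.7 = 62.10 mGal
Simple Bouguer anomaly = 106.603 − (62.10) = 44.503 mGal
Complete Bouguer anomaly = 44.503 + 4.39 = 48.893 mGal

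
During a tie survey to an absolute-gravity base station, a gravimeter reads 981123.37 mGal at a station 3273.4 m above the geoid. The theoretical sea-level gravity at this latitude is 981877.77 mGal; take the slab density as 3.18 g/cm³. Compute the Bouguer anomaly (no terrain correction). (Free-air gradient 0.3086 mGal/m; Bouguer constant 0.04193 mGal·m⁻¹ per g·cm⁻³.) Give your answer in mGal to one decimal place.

Free-air correction = 0.3086 × 3273.4 = 1010.17 mGal
Free-air anomaly = 981123.37 − 981877.77 + (1010.17) = 255.77 mGal
Bouguer slab correction = 0.04193 × 3.18 × 3273.4 = 436.47 mGal
Simple Bouguer anomaly = 255.77 − (436.47) = -180.70 mGal

-180.7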